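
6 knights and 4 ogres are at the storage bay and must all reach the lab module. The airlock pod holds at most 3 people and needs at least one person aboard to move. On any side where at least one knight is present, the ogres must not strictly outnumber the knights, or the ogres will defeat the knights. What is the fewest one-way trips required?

9

Counting alone: each trip to the lab module takes at most 3 across and each return brings at least 1 back, so after t trips out (and t−1 returns) at most 3t − (t−1) of the 10 are across; that first reaches 10 at t = 5, so at least 9 crossings are needed.
The plan below uses exactly 9 crossings, so it is optimal:
1. 2 ogres → the lab module.  (the storage bay: 6K 2O; the lab module: 0K 2O)
2. 1 ogre ← the storage bay.  (the storage bay: 6K 3O; the lab module: 0K 1O)
3. 3 ogres → the lab module.  (the storage bay: 6K 0O; the lab module: 0K 4O)
4. 1 ogre ← the storage bay.  (the storage bay: 6K 1O; the lab module: 0K 3O)
5. 3 knights → the lab module.  (the storage bay: 3K 1O; the lab module: 3K 3O)
6. 1 ogre ← the storage bay.  (the storage bay: 3K 2O; the lab module: 3K 2O)
7. 1 knight and 2 ogres → the lab module.  (the storage bay: 2K 0O; the lab module: 4K 4O)
8. 1 ogre ← the storage bay.  (the storage bay: 2K 1O; the lab module: 4K 3O)
9. 2 knights and 1 ogre → the lab module.  (the storage bay: 0K 0O; the lab module: 6K 4O)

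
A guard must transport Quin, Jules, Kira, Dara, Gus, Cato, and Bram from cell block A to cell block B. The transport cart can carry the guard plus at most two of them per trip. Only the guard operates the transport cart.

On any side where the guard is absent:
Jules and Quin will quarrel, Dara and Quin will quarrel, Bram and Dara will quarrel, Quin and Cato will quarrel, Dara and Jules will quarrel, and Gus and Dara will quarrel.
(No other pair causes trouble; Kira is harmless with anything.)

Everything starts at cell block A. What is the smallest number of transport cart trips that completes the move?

11

Counting alone: the guard can take at most 2 across per trip to cell block B, so moving all 7 needs at least 4 loaded trips out, with a return between consecutive ones — at least 7 crossings.
The safety rule pushes this higher. Following every safe sequence of crossings, the most of the 7 that can be at cell block B as the transport cart arrives there on crossings 7, 9 is 5, 6 respectively — never all 7.
So no plan with fewer than 11 crossings exists, and this one achieves 11:
1. Guard goes to cell block B with Dara and Quin.
2. Guard goes back to cell block A with Quin.
3. Guard goes to cell block B with Kira and Quin.
4. Guard goes back to cell block A with Quin.
5. Guard goes to cell block B with Gus and Quin.
6. Guard goes back to cell block A with Dara.
7. Guard goes to cell block B with Bram and Jules.
8. Guard goes back to cell block A with Quin.
9. Guard goes to cell block B with Cato and Quin.
10. Guard goes back to cell block A with Quin.
11. Guard goes to cell block B with Dara and Quin.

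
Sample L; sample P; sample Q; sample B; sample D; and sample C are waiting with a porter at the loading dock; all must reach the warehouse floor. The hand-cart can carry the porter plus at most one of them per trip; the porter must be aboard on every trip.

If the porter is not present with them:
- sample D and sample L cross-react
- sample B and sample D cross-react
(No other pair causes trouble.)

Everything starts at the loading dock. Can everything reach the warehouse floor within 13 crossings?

Yes

Yes — this plan uses 13 crossings (≤ 13):
1. Porter goes to the warehouse floor with sample D.  [the loading dock: sample B, sample C, sample L, sample P, sample Q | the warehouse floor: sample D]
2. Porter goes back to the loading dock alone.  [the loading dock: sample B, sample C, sample L, sample P, sample Q | the warehouse floor: sample D]
3. Porter goes to the warehouse floor with sample L.  [the loading dock: sample B, sample C, sample P, sample Q | the warehouse floor: sample D, sample L]
4. Porter goes back to the loading dock with sample D.  [the loading dock: sample B, sample C, sample D, sample P, sample Q | the warehouse floor: sample L]
5. Porter goes to the warehouse floor with sample B.  [the loading dock: sample C, sample D, sample P, sample Q | the warehouse floor: sample B, sample L]
6. Porter goes back to the loading dock alone.  [the loading dock: sample C, sample D, sample P, sample Q | the warehouse floor: sample B, sample L]
7. Porter goes to the warehouse floor with sample P.  [the loading dock: sample C, sample D, sample Q | the warehouse floor: sample B, sample L, sample P]
8. Porter goes back to the loading dock alone.  [the loading dock: sample C, sample D, sample Q | the warehouse floor: sample B, sample L, sample P]
9. Porter goes to the warehouse floor with sample Q.  [the loading dock: sample C, sample D | the warehouse floor: sample B, sample L, sample P, sample Q]
10. Porter goes back to the loading dock alone.  [the loading dock: sample C, sample D | the warehouse floor: sample B, sample L, sample P, sample Q]
11. Porter goes to the warehouse floor with sample C.  [the loading dock: sample D | the warehouse floor: sample B, sample C, sample L, sample P, sample Q]
12. Porter goes back to the loading dock alone.  [the loading dock: sample D | the warehouse floor: sample B, sample C, sample L, sample P, sample Q]
13. Porter goes to the warehouse floor with sample D.  [the loading dock: — | the warehouse floor: sample B, sample C, sample D, sample L, sample P, sample Q]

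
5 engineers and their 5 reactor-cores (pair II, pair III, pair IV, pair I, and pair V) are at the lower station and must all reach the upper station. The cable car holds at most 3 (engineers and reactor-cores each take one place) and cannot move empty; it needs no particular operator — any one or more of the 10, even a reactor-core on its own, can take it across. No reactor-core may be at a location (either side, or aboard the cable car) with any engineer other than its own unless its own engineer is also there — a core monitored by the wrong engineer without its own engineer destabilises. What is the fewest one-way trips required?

Counting alone: each trip to the upper station takes at most 3 across and each return brings at least 1 back, so after t trips out (and t−1 returns) at most 3t − (t−1) of the 10 are across; that first reaches 10 at t = 5, so at least 9 crossings are needed.
The safety rule pushes this higher. Following every safe sequence of crossings, the most of the 10 that can be at the upper station as the cable car arrives there on crossing 9 is 9 — never all 10.
So no plan with fewer than 11 crossings exists, and this one achieves 11:
1. engineer II and reactor-core II cross → the upper station.
2. engineer II crosses ← the lower station.
3. reactor-core I, reactor-core III, and reactor-core IV cross → the upper station.
4. reactor-core II crosses ← the lower station.
5. engineer I, engineer III, and engineer IV cross → the upper station.
6. engineer III and reactor-core III cross ← the lower station.
7. engineer II, engineer III, and engineer V cross → the upper station.
8. reactor-core IV crosses ← the lower station.
9. reactor-core II and reactor-core III cross → the upper station.
10. reactor-core II crosses ← the lower station.
11. reactor-core II, reactor-core IV, and reactor-core V cross → the upper station.

11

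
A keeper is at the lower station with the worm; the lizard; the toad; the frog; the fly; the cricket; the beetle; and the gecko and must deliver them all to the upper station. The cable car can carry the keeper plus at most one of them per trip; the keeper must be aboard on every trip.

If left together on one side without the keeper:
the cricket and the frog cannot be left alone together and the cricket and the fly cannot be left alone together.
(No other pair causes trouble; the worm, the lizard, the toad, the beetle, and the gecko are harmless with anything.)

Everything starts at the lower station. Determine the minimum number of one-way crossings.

Counting alone: the keeper can take at most 1 across per trip to the upper station, so moving all 8 needs at least 8 loaded trips out, with a return between consecutive ones — at least 15 crossings.
The safety rule pushes this higher. Following every safe sequence of crossings, the most of the 8 that can be at the upper station as the cable car arrives there on crossing 15 is 7 — never all 8.
So no plan with fewer than 17 crossings exists, and this one achieves 17:
1. Keeper goes to the upper station with the cricket.  [the lower station: the beetle, the fly, the frog, the gecko, the lizard, the toad, the worm | the upper station: the cricket]
2. Keeper goes back to the lower station alone.  [the lower station: the beetle, the fly, the frog, the gecko, the lizard, the toad, the worm | the upper station: the cricket]
3. Keeper goes to the upper station with the worm.  [the lower station: the beetle, the fly, the frog, the gecko, the lizard, the toad | the upper station: the cricket, the worm]
4. Keeper goes back to the lower station alone.  [the lower station: the beetle, the fly, the frog, the gecko, the lizard, the toad | the upper station: the cricket, the worm]
5. Keeper goes to the upper station with the lizard.  [the lower station: the beetle, the fly, the frog, the gecko, the toad | the upper station: the cricket, the lizard, the worm]
6. Keeper goes back to the lower station alone.  [the lower station: the beetle, the fly, the frog, the gecko, the toad | the upper station: the cricket, the lizard, the worm]
7. Keeper goes to the upper station with the toad.  [the lower station: the beetle, the fly, the frog, the gecko | the upper station: the cricket, the lizard, the toad, the worm]
8. Keeper goes back to the lower station alone.  [the lower station: the beetle, the fly, the frog, the gecko | the upper station: the cricket, the lizard, the toad, the worm]
9. Keeper goes to the upper station with the frog.  [the lower station: the beetle, the fly, the gecko | the upper station: the cricket, the frog, the lizard, the toad, the worm]
10. Keeper goes back to the lower station with the cricket.  [the lower station: the beetle, the cricket, the fly, the gecko | the upper station: the frog, the lizard, the toad, the worm]
11. Keeper goes to the upper station with the fly.  [the lower station: the beetle, the cricket, the gecko | the upper station: the fly, the frog, the lizard, the toad, the worm]
12. Keeper goes back to the lower station alone.  [the lower station: the beetle, the cricket, the gecko | the upper station: the fly, the frog, the lizard, the toad, the worm]
13. Keeper goes to the upper station with the beetle.  [the lower station: the cricket, the gecko | the upper station: the beetle, the fly, the frog, the lizard, the toad, the worm]
14. Keeper goes back to the lower station alone.  [the lower station: the cricket, the gecko | the upper station: the beetle, the fly, the frog, the lizard, the toad, the worm]
15. Keeper goes to the upper station with the gecko.  [the lower station: the cricket | the upper station: the beetle, the fly, the frog, the gecko, the lizard, the toad, the worm]
16. Keeper goes back to the lower station alone.  [the lower station: the cricket | the upper station: the beetle, the fly, the frog, the gecko, the lizard, the toad, the worm]
17. Keeper goes to the upper station with the cricket.  [the lower station: — | the upper station: the beetle, the cricket, the fly, the frog, the gecko, the lizard, the toad, the worm]

17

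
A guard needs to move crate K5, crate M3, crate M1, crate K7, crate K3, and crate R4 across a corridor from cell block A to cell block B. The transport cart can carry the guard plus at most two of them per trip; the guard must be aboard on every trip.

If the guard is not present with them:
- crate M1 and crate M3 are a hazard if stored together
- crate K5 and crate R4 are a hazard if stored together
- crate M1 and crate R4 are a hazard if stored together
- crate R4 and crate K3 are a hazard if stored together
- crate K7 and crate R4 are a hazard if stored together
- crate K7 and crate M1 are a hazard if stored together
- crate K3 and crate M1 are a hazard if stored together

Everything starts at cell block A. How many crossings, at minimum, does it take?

9

Counting alone: the guard can take at most 2 across per trip to cell block B, so moving all 6 needs at least 3 loaded trips out, with a return between consecutive ones — at least 5 crossings.
The safety rule pushes this higher. Following every safe sequence of crossings, the most of the 6 that can be at cell block B as the transport cart arrives there on crossings 5, 7 is 4, 5 respectively — never all 6.
So no plan with fewer than 9 crossings exists, and this one achieves 9:
1. Guard goes to cell block B with crate M1 and crate R4.
2. Guard goes back to cell block A with crate M1.
3. Guard goes to cell block B with crate K5 and crate M1.
4. Guard goes back to cell block A with crate R4.
5. Guard goes to cell block B with crate K3 and crate K7.
6. Guard goes back to cell block A with crate M1.
7. Guard goes to cell block B with crate M1 and crate M3.
8. Guard goes back to cell block A with crate M1.
9. Guard goes to cell block B with crate M1 and crate R4.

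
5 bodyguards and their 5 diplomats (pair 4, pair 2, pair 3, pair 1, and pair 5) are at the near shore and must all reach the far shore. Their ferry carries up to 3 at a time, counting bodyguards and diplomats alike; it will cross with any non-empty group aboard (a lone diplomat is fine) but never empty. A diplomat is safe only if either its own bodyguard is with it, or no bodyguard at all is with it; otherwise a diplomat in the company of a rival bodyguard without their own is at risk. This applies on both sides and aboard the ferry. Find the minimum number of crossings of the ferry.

11

Counting alone: each trip to the far shore takes at most 3 across and each return brings at least 1 back, so after t trips out (and t−1 returns) at most 3t − (t−1) of the 10 are across; that first reaches 10 at t = 5, so at least 9 crossings are needed.
The safety rule pushes this higher. Following every safe sequence of crossings, the most of the 10 that can be at the far shore as the ferry arrives there on crossing 9 is 9 — never all 10.
So no plan with fewer than 11 crossings exists, and this one achieves 11:
1. bodyguard 4 and diplomat 4 cross → the far shore.
2. bodyguard 4 crosses ← the near shore.
3. diplomat 1, diplomat 2, and diplomat 3 cross → the far shore.
4. diplomat 4 crosses ← the near shore.
5. bodyguard 1, bodyguard 2, and bodyguard 3 cross → the far shore.
6. bodyguard 2 and diplomat 2 cross ← the near shore.
7. bodyguard 2, bodyguard 4, and bodyguard 5 cross → the far shore.
8. diplomat 3 crosses ← the near shore.
9. diplomat 2 and diplomat 4 cross → the far shore.
10. diplomat 4 crosses ← the near shore.
11. diplomat 3, diplomat 4, and diplomat 5 cross → the far shore.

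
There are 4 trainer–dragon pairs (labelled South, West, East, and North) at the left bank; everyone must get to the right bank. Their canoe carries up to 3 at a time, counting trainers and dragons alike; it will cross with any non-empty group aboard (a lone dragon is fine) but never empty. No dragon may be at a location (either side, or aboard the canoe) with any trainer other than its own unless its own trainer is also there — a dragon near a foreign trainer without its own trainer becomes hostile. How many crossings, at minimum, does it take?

9

Counting alone: each trip to the right bank takes at most 3 across and each return brings at least 1 back, so after t trips out (and t−1 returns) at most 3t − (t−1) of the 8 are across; that first reaches 8 at t = 4, so at least 7 crossings are needed.
The safety rule pushes this higher. Following every safe sequence of crossings, the most of the 8 that can be at the right bank as the canoe arrives there on crossing 7 is 7 — never all 8.
So no plan with fewer than 9 crossings exists, and this one achieves 9:
1. dragon South and trainer South cross → the right bank.
2. trainer South crosses ← the left bank.
3. dragon West, trainer South, and trainer West cross → the right bank.
4. dragon South and trainer South cross ← the left bank.
5. trainer East, trainer North, and trainer South cross → the right bank.
6. dragon West crosses ← the left bank.
7. dragon South and dragon West cross → the right bank.
8. dragon South crosses ← the left bank.
9. dragon East, dragon North, and dragon South cross → the right bank.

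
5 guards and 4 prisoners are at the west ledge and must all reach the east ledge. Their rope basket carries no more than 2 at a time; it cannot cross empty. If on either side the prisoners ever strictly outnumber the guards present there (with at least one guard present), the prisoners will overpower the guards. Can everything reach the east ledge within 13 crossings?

Counting alone: each trip to the east ledge takes at most 2 across and each return brings at least 1 back, so after t trips out (and t−1 returns) at most 2t − (t−1) of the 9 are across; that first reaches 9 at t = 8, so at least 15 crossings are needed.
Since 13 < 15, 13 crossings cannot be enough. (The shortest complete plan in fact takes 15:)
1. 2 prisoners → the east ledge.  (the west ledge: 5G 2P; the east ledge: 0G 2P)
2. 1 prisoner ← the west ledge.  (the west ledge: 5G 3P; the east ledge: 0G 1P)
3. 2 prisoners → the east ledge.  (the west ledge: 5G 1P; the east ledge: 0G 3P)
4. 1 prisoner ← the west ledge.  (the west ledge: 5G 2P; the east ledge: 0G 2P)
5. 2 guards → the east ledge.  (the west ledge: 3G 2P; the east ledge: 2G 2P)
6. 1 prisoner ← the west ledge.  (the west ledge: 3G 3P; the east ledge: 2G 1P)
7. 1 guard and 1 prisoner → the east ledge.  (the west ledge: 2G 2P; the east ledge: 3G 2P)
8. 1 guard ← the west ledge.  (the west ledge: 3G 2P; the east ledge: 2G 2P)
9. 1 guard and 1 prisoner → the east ledge.  (the west ledge: 2G 1P; the east ledge: 3G 3P)
10. 1 prisoner ← the west ledge.  (the west ledge: 2G 2P; the east ledge: 3G 2P)
11. 1 guard and 1 prisoner → the east ledge.  (the west ledge: 1G 1P; the east ledge: 4G 3P)
12. 1 guard ← the west ledge.  (the west ledge: 2G 1P; the east ledge: 3G 3P)
13. 1 guard and 1 prisoner → the east ledge.  (the west ledge: 1G 0P; the east ledge: 4G 4P)
14. 1 prisoner ← the west ledge.  (the west ledge: 1G 1P; the east ledge: 4G 3P)
15. 1 guard and 1 prisoner → the east ledge.  (the west ledge: 0G 0P; the east ledge: 5G 4P)

No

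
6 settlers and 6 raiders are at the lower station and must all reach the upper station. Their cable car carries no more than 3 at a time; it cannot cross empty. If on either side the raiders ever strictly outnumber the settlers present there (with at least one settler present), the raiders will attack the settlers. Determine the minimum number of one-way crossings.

Following every safe sequence of crossings from the start, the most of the 12 that can be at the upper station as the cable car arrives there on crossings 1, 3, 5 is 3, 5, 6 respectively; the best ever achieved is 6 of 12.
From crossing 7 on, no configuration arises that was not already reachable earlier: only 17 distinct safe configurations (who is on which side, and where the cable car is) can ever be reached, none of them has everyone across, and every continuation just revisits them. They are: 0 settlers + 0 raiders across (cable car back at the start); 0 settlers + 1 raider across (cable car there); 0 settlers + 1 raider across (cable car back at the start); 0 settlers + 2 raiders across (cable car there); 0 settlers + 2 raiders across (cable car back at the start); 0 settlers + 3 raiders across (cable car there); 0 settlers + 3 raiders across (cable car back at the start); 0 settlers + 4 raiders across (cable car there); 0 settlers + 4 raiders across (cable car back at the start); 0 settlers + 5 raiders across (cable car there); 0 settlers + 5 raiders across (cable car back at the start); 0 settlers + 6 raiders across (cable car there); 1 settler + 1 raider across (cable car there); 1 settler + 1 raider across (cable car back at the start); 2 settlers + 2 raiders across (cable car there); 2 settlers + 2 raiders across (cable car back at the start); 3 settlers + 3 raiders across (cable car there). So no valid plan exists.

impossible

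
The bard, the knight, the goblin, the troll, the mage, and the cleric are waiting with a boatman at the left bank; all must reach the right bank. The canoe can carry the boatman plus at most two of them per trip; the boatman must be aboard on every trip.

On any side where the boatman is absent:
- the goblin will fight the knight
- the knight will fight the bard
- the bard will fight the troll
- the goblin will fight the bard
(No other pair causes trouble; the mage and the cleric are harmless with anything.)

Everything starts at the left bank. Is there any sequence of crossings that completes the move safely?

1. Boatman goes to the right bank with the bard and the knight.  [the left bank: the cleric, the goblin, the mage, the troll | the right bank: the bard, the knight]
2. Boatman goes back to the left bank with the bard.  [the left bank: the bard, the cleric, the goblin, the mage, the troll | the right bank: the knight]
3. Boatman goes to the right bank with the bard and the troll.  [the left bank: the cleric, the goblin, the mage | the right bank: the bard, the knight, the troll]
4. Boatman goes back to the left bank with the bard.  [the left bank: the bard, the cleric, the goblin, the mage | the right bank: the knight, the troll]
5. Boatman goes to the right bank with the bard and the mage.  [the left bank: the cleric, the goblin | the right bank: the bard, the knight, the mage, the troll]
6. Boatman goes back to the left bank with the bard.  [the left bank: the bard, the cleric, the goblin | the right bank: the knight, the mage, the troll]
7. Boatman goes to the right bank with the bard and the cleric.  [the left bank: the goblin | the right bank: the bard, the cleric, the knight, the mage, the troll]
8. Boatman goes back to the left bank with the bard.  [the left bank: the bard, the goblin | the right bank: the cleric, the knight, the mage, the troll]
9. Boatman goes to the right bank with the bard and the goblin.  [the left bank: — | the right bank: the bard, the cleric, the goblin, the knight, the mage, the troll]

Yes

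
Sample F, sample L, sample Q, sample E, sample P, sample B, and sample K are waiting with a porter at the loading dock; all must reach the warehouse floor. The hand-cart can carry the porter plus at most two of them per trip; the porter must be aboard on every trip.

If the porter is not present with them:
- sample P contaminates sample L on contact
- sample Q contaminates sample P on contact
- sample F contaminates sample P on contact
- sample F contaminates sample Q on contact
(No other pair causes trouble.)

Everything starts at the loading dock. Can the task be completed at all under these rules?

Yes

1. Porter goes to the warehouse floor with sample F and sample P.  [the loading dock: sample B, sample E, sample K, sample L, sample Q | the warehouse floor: sample F, sample P]
2. Porter goes back to the loading dock with sample F.  [the loading dock: sample B, sample E, sample F, sample K, sample L, sample Q | the warehouse floor: sample P]
3. Porter goes to the warehouse floor with sample F and sample L.  [the loading dock: sample B, sample E, sample K, sample Q | the warehouse floor: sample F, sample L, sample P]
4. Porter goes back to the loading dock with sample P.  [the loading dock: sample B, sample E, sample K, sample P, sample Q | the warehouse floor: sample F, sample L]
5. Porter goes to the warehouse floor with sample E and sample Q.  [the loading dock: sample B, sample K, sample P | the warehouse floor: sample E, sample F, sample L, sample Q]
6. Porter goes back to the loading dock with sample F.  [the loading dock: sample B, sample F, sample K, sample P | the warehouse floor: sample E, sample L, sample Q]
7. Porter goes to the warehouse floor with sample B and sample F.  [the loading dock: sample K, sample P | the warehouse floor: sample B, sample E, sample F, sample L, sample Q]
8. Porter goes back to the loading dock with sample F.  [the loading dock: sample F, sample K, sample P | the warehouse floor: sample B, sample E, sample L, sample Q]
9. Porter goes to the warehouse floor with sample F and sample K.  [the loading dock: sample P | the warehouse floor: sample B, sample E, sample F, sample K, sample L, sample Q]
10. Porter goes back to the loading dock with sample F.  [the loading dock: sample F, sample P | the warehouse floor: sample B, sample E, sample K, sample L, sample Q]
11. Porter goes to the warehouse floor with sample F and sample P.  [the loading dock: — | the warehouse floor: sample B, sample E, sample F, sample K, sample L, sample P, sample Q]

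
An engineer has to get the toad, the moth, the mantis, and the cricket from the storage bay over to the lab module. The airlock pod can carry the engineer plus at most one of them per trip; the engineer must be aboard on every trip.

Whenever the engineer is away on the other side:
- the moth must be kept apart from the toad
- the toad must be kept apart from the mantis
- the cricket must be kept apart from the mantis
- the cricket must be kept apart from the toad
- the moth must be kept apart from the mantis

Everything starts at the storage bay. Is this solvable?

Whatever the first load, the items left behind include a forbidden pair without the engineer. No opening move is safe, so no plan exists.

No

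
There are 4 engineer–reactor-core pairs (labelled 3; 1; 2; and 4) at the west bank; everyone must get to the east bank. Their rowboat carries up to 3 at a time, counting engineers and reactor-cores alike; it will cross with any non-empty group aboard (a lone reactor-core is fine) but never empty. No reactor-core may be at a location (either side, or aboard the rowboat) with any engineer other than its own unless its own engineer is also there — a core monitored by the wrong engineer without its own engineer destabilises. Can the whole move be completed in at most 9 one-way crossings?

Yes — this plan uses 9 crossings (≤ 9):
1. engineer 3 and reactor-core 3 cross → the east bank.
2. engineer 3 crosses ← the west bank.
3. engineer 1, engineer 3, and reactor-core 1 cross → the east bank.
4. engineer 3 and reactor-core 3 cross ← the west bank.
5. engineer 2, engineer 3, and engineer 4 cross → the east bank.
6. reactor-core 1 crosses ← the west bank.
7. reactor-core 1 and reactor-core 3 cross → the east bank.
8. reactor-core 3 crosses ← the west bank.
9. reactor-core 2, reactor-core 3, and reactor-core 4 cross → the east bank.

Yes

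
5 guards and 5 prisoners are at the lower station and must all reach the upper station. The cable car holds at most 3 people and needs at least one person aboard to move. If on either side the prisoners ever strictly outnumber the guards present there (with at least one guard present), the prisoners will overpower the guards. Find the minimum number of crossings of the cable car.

Counting alone: each trip to the upper station takes at most 3 across and each return brings at least 1 back, so after t trips out (and t−1 returns) at most 3t − (t−1) of the 10 are across; that first reaches 10 at t = 5, so at least 9 crossings are needed.
The safety rule pushes this higher. Following every safe sequence of crossings, the most of the 10 that can be at the upper station as the cable car arrives there on crossing 9 is 9 — never all 10.
So no plan with fewer than 11 crossings exists, and this one achieves 11:
1. 2 prisoners → the upper station.  (the lower station: 5G 3P; the upper station: 0G 2P)
2. 1 prisoner ← the lower station.  (the lower station: 5G 4P; the upper station: 0G 1P)
3. 3 prisoners → the upper station.  (the lower station: 5G 1P; the upper station: 0G 4P)
4. 1 prisoner ← the lower station.  (the lower station: 5G 2P; the upper station: 0G 3P)
5. 3 guards → the upper station.  (the lower station: 2G 2P; the upper station: 3G 3P)
6. 1 guard and 1 prisoner ← the lower station.  (the lower station: 3G 3P; the upper station: 2G 2P)
7. 3 guards → the upper station.  (the lower station: 0G 3P; the upper station: 5G 2P)
8. 1 prisoner ← the lower station.  (the lower station: 0G 4P; the upper station: 5G 1P)
9. 2 prisoners → the upper station.  (the lower station: 0G 2P; the upper station: 5G 3P)
10. 1 prisoner ← the lower station.  (the lower station: 0G 3P; the upper station: 5G 2P)
11. 3 prisoners → the upper station.  (the lower station: 0G 0P; the upper station: 5G 5P)

11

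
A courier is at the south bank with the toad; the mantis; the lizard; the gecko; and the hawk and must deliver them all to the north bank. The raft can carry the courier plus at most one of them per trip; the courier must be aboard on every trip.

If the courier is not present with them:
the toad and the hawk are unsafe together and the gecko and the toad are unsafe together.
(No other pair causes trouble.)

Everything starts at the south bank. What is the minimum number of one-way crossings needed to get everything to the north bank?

Counting alone: the courier can take at most 1 across per trip to the north bank, so moving all 5 needs at least 5 loaded trips out, with a return between consecutive ones — at least 9 crossings.
The safety rule pushes this higher. Following every safe sequence of crossings, the most of the 5 that can be at the north bank as the raft arrives there on crossing 9 is 4 — never all 5.
So no plan with fewer than 11 crossings exists, and this one achieves 11:
1. Courier goes to the north bank with the toad.
2. Courier goes back to the south bank alone.
3. Courier goes to the north bank with the mantis.
4. Courier goes back to the south bank alone.
5. Courier goes to the north bank with the lizard.
6. Courier goes back to the south bank alone.
7. Courier goes to the north bank with the gecko.
8. Courier goes back to the south bank with the toad.
9. Courier goes to the north bank with the hawk.
10. Courier goes back to the south bank alone.
11. Courier goes to the north bank with the toad.

11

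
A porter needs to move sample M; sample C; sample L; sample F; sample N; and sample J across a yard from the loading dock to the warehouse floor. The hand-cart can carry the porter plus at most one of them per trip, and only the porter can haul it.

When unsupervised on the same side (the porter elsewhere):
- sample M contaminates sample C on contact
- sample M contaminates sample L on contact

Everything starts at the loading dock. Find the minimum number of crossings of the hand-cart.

Counting alone: the porter can take at most 1 across per trip to the warehouse floor, so moving all 6 needs at least 6 loaded trips out, with a return between consecutive ones — at least 11 crossings.
The safety rule pushes this higher. Following every safe sequence of crossings, the most of the 6 that can be at the warehouse floor as the hand-cart arrives there on crossing 11 is 5 — never all 6.
So no plan with fewer than 13 crossings exists, and this one achieves 13:
1. Porter goes to the warehouse floor with sample M.
2. Porter goes back to the loading dock alone.
3. Porter goes to the warehouse floor with sample C.
4. Porter goes back to the loading dock with sample M.
5. Porter goes to the warehouse floor with sample L.
6. Porter goes back to the loading dock alone.
7. Porter goes to the warehouse floor with sample F.
8. Porter goes back to the loading dock alone.
9. Porter goes to the warehouse floor with sample N.
10. Porter goes back to the loading dock alone.
11. Porter goes to the warehouse floor with sample J.
12. Porter goes back to the loading dock alone.
13. Porter goes to the warehouse floor with sample M.

13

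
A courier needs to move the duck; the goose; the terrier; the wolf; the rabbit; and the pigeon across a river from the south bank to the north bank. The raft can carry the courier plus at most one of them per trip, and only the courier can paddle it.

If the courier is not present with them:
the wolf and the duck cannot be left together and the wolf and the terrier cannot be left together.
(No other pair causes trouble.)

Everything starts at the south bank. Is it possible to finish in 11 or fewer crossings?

No

Counting alone: the courier can take at most 1 across per trip to the north bank, so moving all 6 needs at least 6 loaded trips out, with a return between consecutive ones — at least 11 crossings.
The safety rule pushes this higher. Following every safe sequence of crossings, the most of the 6 that can be at the north bank as the raft arrives there on crossing 11 is 5 — never all 6.
So the move cannot be finished within 11 crossings. (The shortest complete plan takes 13:)
1. Courier goes to the north bank with the wolf.
2. Courier goes back to the south bank alone.
3. Courier goes to the north bank with the duck.
4. Courier goes back to the south bank with the wolf.
5. Courier goes to the north bank with the terrier.
6. Courier goes back to the south bank alone.
7. Courier goes to the north bank with the goose.
8. Courier goes back to the south bank alone.
9. Courier goes to the north bank with the rabbit.
10. Courier goes back to the south bank alone.
11. Courier goes to the north bank with the pigeon.
12. Courier goes back to the south bank alone.
13. Courier goes to the north bank with the wolf.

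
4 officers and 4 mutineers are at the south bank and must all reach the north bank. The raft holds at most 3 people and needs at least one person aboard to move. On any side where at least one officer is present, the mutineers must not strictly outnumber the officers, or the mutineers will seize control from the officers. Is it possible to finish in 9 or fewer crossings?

Yes

Yes — this plan uses 9 crossings (≤ 9):
1. 2 mutineers → the north bank.  (the south bank: 4O 2M; the north bank: 0O 2M)
2. 1 mutineer ← the south bank.  (the south bank: 4O 3M; the north bank: 0O 1M)
3. 3 mutineers → the north bank.  (the south bank: 4O 0M; the north bank: 0O 4M)
4. 1 mutineer ← the south bank.  (the south bank: 4O 1M; the north bank: 0O 3M)
5. 3 officers → the north bank.  (the south bank: 1O 1M; the north bank: 3O 3M)
6. 1 officer and 1 mutineer ← the south bank.  (the south bank: 2O 2M; the north bank: 2O 2M)
7. 2 officers → the north bank.  (the south bank: 0O 2M; the north bank: 4O 2M)
8. 1 mutineer ← the south bank.  (the south bank: 0O 3M; the north bank: 4O 1M)
9. 3 mutineers → the north bank.  (the south bank: 0O 0M; the north bank: 4O 4M)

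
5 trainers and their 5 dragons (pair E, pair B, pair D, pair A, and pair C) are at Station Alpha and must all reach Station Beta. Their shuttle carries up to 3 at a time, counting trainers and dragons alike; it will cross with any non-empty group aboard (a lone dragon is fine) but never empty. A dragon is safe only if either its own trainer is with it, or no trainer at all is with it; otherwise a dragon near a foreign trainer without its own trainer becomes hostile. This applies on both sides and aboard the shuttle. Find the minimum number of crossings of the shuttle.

Counting alone: each trip to Station Beta takes at most 3 across and each return brings at least 1 back, so after t trips out (and t−1 returns) at most 3t − (t−1) of the 10 are across; that first reaches 10 at t = 5, so at least 9 crossings are needed.
The safety rule pushes this higher. Following every safe sequence of crossings, the most of the 10 that can be at Station Beta as the shuttle arrives there on crossing 9 is 9 — never all 10.
So no plan with fewer than 11 crossings exists, and this one achieves 11:
1. dragon E and trainer E cross → Station Beta.
2. trainer E crosses ← Station Alpha.
3. dragon A, dragon B, and dragon D cross → Station Beta.
4. dragon E crosses ← Station Alpha.
5. trainer A, trainer B, and trainer D cross → Station Beta.
6. dragon B and trainer B cross ← Station Alpha.
7. trainer B, trainer C, and trainer E cross → Station Beta.
8. dragon D crosses ← Station Alpha.
9. dragon B and dragon E cross → Station Beta.
10. dragon E crosses ← Station Alpha.
11. dragon C, dragon D, and dragon E cross → Station Beta.

11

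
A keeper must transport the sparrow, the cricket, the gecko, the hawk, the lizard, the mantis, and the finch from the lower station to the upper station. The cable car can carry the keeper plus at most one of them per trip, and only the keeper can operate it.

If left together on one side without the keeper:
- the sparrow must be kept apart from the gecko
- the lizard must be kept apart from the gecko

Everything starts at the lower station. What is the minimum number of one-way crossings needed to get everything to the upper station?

15

Counting alone: the keeper can take at most 1 across per trip to the upper station, so moving all 7 needs at least 7 loaded trips out, with a return between consecutive ones — at least 13 crossings.
The safety rule pushes this higher. Following every safe sequence of crossings, the most of the 7 that can be at the upper station as the cable car arrives there on crossing 13 is 6 — never all 7.
So no plan with fewer than 15 crossings exists, and this one achieves 15:
1. Keeper goes to the upper station with the gecko.
2. Keeper goes back to the lower station alone.
3. Keeper goes to the upper station with the sparrow.
4. Keeper goes back to the lower station with the gecko.
5. Keeper goes to the upper station with the lizard.
6. Keeper goes back to the lower station alone.
7. Keeper goes to the upper station with the cricket.
8. Keeper goes back to the lower station alone.
9. Keeper goes to the upper station with the hawk.
10. Keeper goes back to the lower station alone.
11. Keeper goes to the upper station with the mantis.
12. Keeper goes back to the lower station alone.
13. Keeper goes to the upper station with the finch.
14. Keeper goes back to the lower station alone.
15. Keeper goes to the upper station with the gecko.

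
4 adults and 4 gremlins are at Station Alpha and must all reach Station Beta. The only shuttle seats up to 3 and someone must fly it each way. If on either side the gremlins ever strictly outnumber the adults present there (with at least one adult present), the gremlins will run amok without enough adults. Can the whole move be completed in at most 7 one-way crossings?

Counting alone: each trip to Station Beta takes at most 3 across and each return brings at least 1 back, so after t trips out (and t−1 returns) at most 3t − (t−1) of the 8 are across; that first reaches 8 at t = 4, so at least 7 crossings are needed.
The safety rule pushes this higher. Following every safe sequence of crossings, the most of the 8 that can be at Station Beta as the shuttle arrives there on crossing 7 is 7 — never all 8.
So the move cannot be finished within 7 crossings. (The shortest complete plan takes 9:)
1. 2 gremlins → Station Beta.  (Station Alpha: 4A 2G; Station Beta: 0A 2G)
2. 1 gremlin ← Station Alpha.  (Station Alpha: 4A 3G; Station Beta: 0A 1G)
3. 3 gremlins → Station Beta.  (Station Alpha: 4A 0G; Station Beta: 0A 4G)
4. 1 gremlin ← Station Alpha.  (Station Alpha: 4A 1G; Station Beta: 0A 3G)
5. 3 adults → Station Beta.  (Station Alpha: 1A 1G; Station Beta: 3A 3G)
6. 1 adult and 1 gremlin ← Station Alpha.  (Station Alpha: 2A 2G; Station Beta: 2A 2G)
7. 2 adults → Station Beta.  (Station Alpha: 0A 2G; Station Beta: 4A 2G)
8. 1 gremlin ← Station Alpha.  (Station Alpha: 0A 3G; Station Beta: 4A 1G)
9. 3 gremlins → Station Beta.  (Station Alpha: 0A 0G; Station Beta: 4A 4G)

No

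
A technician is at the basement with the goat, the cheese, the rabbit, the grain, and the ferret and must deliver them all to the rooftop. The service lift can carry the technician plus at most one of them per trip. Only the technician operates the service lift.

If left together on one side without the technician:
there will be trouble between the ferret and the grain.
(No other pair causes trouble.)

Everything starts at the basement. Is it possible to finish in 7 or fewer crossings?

No

Counting alone: the technician can take at most 1 across per trip to the rooftop, so moving all 5 needs at least 5 loaded trips out, with a return between consecutive ones — at least 9 crossings.
Since 7 < 9, 7 crossings cannot be enough. (The shortest complete plan in fact takes 9:)
1. Technician goes to the rooftop with the grain.
2. Technician goes back to the basement alone.
3. Technician goes to the rooftop with the goat.
4. Technician goes back to the basement alone.
5. Technician goes to the rooftop with the cheese.
6. Technician goes back to the basement alone.
7. Technician goes to the rooftop with the rabbit.
8. Technician goes back to the basement alone.
9. Technician goes to the rooftop with the ferret.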